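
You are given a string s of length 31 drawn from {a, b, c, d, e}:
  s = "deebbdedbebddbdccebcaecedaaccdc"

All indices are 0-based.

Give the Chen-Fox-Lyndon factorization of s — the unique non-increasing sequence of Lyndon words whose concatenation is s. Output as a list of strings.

["dee", "bbdedbebddbdccebc", "aeced", "aaccdc"]

emit factor 1: 'dee' (i=0, period=3)
emit factor 2: 'bbdedbebddbdccebc' (i=3, period=17)
emit factor 3: 'aeced' (i=20, period=5)
emit factor 4: 'aaccdc' (i=25, period=6)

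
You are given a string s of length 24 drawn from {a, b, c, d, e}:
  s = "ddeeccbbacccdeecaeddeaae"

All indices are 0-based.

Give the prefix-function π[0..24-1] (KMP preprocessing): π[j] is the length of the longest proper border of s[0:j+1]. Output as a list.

[0, 1, 0, 0, 0, 0, 0, 0, 0, 0, 0, 0, 1, 0, 0, 0, 0, 0, 1, 2, 3, 0, 0, 0]

π[0] = 0
j=1 s[j]='d': π[1]=1 (border 'd')
j=2 s[j]='e': k: 1→0; π[2]=0 (border '')
j=3 s[j]='e': π[3]=0 (border '')
j=4 s[j]='c': π[4]=0 (border '')
j=5 s[j]='c': π[5]=0 (border '')
j=6 s[j]='b': π[6]=0 (border '')
j=7 s[j]='b': π[7]=0 (border '')
j=8 s[j]='a': π[8]=0 (border '')
j=9 s[j]='c': π[9]=0 (border '')
j=10 s[j]='c': π[10]=0 (border '')
j=11 s[j]='c': π[11]=0 (border '')
j=12 s[j]='d': π[12]=1 (border 'd')
j=13 s[j]='e': k: 1→0; π[13]=0 (border '')
j=14 s[j]='e': π[14]=0 (border '')
j=15 s[j]='c': π[15]=0 (border '')
j=16 s[j]='a': π[16]=0 (border '')
j=17 s[j]='e': π[17]=0 (border '')
j=18 s[j]='d': π[18]=1 (border 'd')
j=19 s[j]='d': π[19]=2 (border 'dd')
j=20 s[j]='e': π[20]=3 (border 'dde')
j=21 s[j]='a': k: 3→0; π[21]=0 (border '')
j=22 s[j]='a': π[22]=0 (border '')
j=23 s[j]='e': π[23]=0 (border '')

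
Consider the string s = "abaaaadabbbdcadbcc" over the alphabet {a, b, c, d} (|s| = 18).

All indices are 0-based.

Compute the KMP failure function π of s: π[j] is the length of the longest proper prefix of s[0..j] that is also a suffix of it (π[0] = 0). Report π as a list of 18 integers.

π[0] = 0
j=1 s[j]='b': π[1]=0 (border '')
j=2 s[j]='a': π[2]=1 (border 'a')
j=3 s[j]='a': k: 1→0; π[3]=1 (border 'a')
j=4 s[j]='a': k: 1→0; π[4]=1 (border 'a')
j=5 s[j]='a': k: 1→0; π[5]=1 (border 'a')
j=6 s[j]='d': k: 1→0; π[6]=0 (border '')
j=7 s[j]='a': π[7]=1 (border 'a')
j=8 s[j]='b': π[8]=2 (border 'ab')
j=9 s[j]='b': k: 2→0; π[9]=0 (border '')
j=10 s[j]='b': π[10]=0 (border '')
j=11 s[j]='d': π[11]=0 (border '')
j=12 s[j]='c': π[12]=0 (border '')
j=13 s[j]='a': π[13]=1 (border 'a')
j=14 s[j]='d': k: 1→0; π[14]=0 (border '')
j=15 s[j]='b': π[15]=0 (border '')
j=16 s[j]='c': π[16]=0 (border '')
j=17 s[j]='c': π[17]=0 (border '')

[0, 0, 1, 1, 1, 1, 0, 1, 2, 0, 0, 0, 0, 1, 0, 0, 0, 0]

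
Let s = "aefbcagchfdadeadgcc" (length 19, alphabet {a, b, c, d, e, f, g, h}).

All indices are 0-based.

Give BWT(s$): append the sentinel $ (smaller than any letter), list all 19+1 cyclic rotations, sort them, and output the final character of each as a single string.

rank  rotation              last
    0  $aefbcagchfdadeadgcc  c
    1  adeadgcc$aefbcagchfd  d
    2  adgcc$aefbcagchfdade  e
    3  aefbcagchfdadeadgcc$  $
    4  agchfdadeadgcc$aefbc  c
    5  bcagchfdadeadgcc$aef  f
    6  c$aefbcagchfdadeadgc  c
    7  cagchfdadeadgcc$aefb  b
    8  cc$aefbcagchfdadeadg  g
    9  chfdadeadgcc$aefbcag  g
   10  dadeadgcc$aefbcagchf  f
   11  deadgcc$aefbcagchfda  a
   12  dgcc$aefbcagchfdadea  a
   13  eadgcc$aefbcagchfdad  d
   14  efbcagchfdadeadgcc$a  a
   15  fbcagchfdadeadgcc$ae  e
   16  fdadeadgcc$aefbcagch  h
   17  gcc$aefbcagchfdadead  d
   18  gchfdadeadgcc$aefbca  a
   19  hfdadeadgcc$aefbcagc  c

cde$cfcbggfaadaehdac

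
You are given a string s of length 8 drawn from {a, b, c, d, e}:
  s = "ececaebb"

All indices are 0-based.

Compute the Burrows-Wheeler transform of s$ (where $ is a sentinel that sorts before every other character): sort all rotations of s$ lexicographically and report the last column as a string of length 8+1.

rank  rotation   last
    0  $ececaebb  b
    1  aebb$ecec  c
    2  b$ececaeb  b
    3  bb$ececae  e
    4  caebb$ece  e
    5  cecaebb$e  e
    6  ebb$ececa  a
    7  ecaebb$ec  c
    8  ececaebb$  $

bcbeeeac$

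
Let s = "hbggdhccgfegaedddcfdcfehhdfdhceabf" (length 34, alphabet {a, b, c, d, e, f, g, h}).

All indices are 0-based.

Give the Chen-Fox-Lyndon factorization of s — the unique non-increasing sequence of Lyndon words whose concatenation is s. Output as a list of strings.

emit factor 1: 'h' (i=0, period=1)
emit factor 2: 'bggdhccgfeg' (i=1, period=11)
emit factor 3: 'aedddcfdcfehhdfdhce' (i=12, period=19)
emit factor 4: 'abf' (i=31, period=3)

["h", "bggdhccgfeg", "aedddcfdcfehhdfdhce", "abf"]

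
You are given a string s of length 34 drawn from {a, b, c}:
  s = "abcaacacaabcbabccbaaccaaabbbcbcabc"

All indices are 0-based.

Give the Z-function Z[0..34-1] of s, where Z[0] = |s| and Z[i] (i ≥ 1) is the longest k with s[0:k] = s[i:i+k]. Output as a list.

Z[0]=34
i=1: i≥r, start 0; Z[1]=0
i=2: i≥r, start 0; Z[2]=0
i=3: i≥r, start 0; Z[3]=1 extend→box=[3,4)
i=4: i≥r, start 0; Z[4]=1 extend→box=[4,5)
i=5: i≥r, start 0; Z[5]=0
i=6: i≥r, start 0; Z[6]=1 extend→box=[6,7)
i=7: i≥r, start 0; Z[7]=0
i=8: i≥r, start 0; Z[8]=1 extend→box=[8,9)
i=9: i≥r, start 0; Z[9]=3 extend→box=[9,12)
i=10: min(r-i=2, Z[1]=0)=0; Z[10]=0
i=11: min(r-i=1, Z[2]=0)=0; Z[11]=0
i=12: i≥r, start 0; Z[12]=0
i=13: i≥r, start 0; Z[13]=3 extend→box=[13,16)
i=14: min(r-i=2, Z[1]=0)=0; Z[14]=0
i=15: min(r-i=1, Z[2]=0)=0; Z[15]=0
i=16: i≥r, start 0; Z[16]=0
i=17: i≥r, start 0; Z[17]=0
i=18: i≥r, start 0; Z[18]=1 extend→box=[18,19)
i=19: i≥r, start 0; Z[19]=1 extend→box=[19,20)
i=20: i≥r, start 0; Z[20]=0
i=21: i≥r, start 0; Z[21]=0
i=22: i≥r, start 0; Z[22]=1 extend→box=[22,23)
i=23: i≥r, start 0; Z[23]=1 extend→box=[23,24)
i=24: i≥r, start 0; Z[24]=2 extend→box=[24,26)
i=25: min(r-i=1, Z[1]=0)=0; Z[25]=0
i=26: i≥r, start 0; Z[26]=0
i=27: i≥r, start 0; Z[27]=0
i=28: i≥r, start 0; Z[28]=0
i=29: i≥r, start 0; Z[29]=0
i=30: i≥r, start 0; Z[30]=0
i=31: i≥r, start 0; Z[31]=3 extend→box=[31,34)
i=32: min(r-i=2, Z[1]=0)=0; Z[32]=0
i=33: min(r-i=1, Z[2]=0)=0; Z[33]=0

[34, 0, 0, 1, 1, 0, 1, 0, 1, 3, 0, 0, 0, 3, 0, 0, 0, 0, 1, 1, 0, 0, 1, 1, 2, 0, 0, 0, 0, 0, 0, 3, 0, 0]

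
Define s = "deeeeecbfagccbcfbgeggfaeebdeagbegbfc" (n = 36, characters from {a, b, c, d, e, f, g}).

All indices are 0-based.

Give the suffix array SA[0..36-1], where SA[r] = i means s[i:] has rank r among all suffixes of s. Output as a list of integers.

rank→(start, suffix):
  0 → (22, 'aeebdeagbegbfc')
  1 → (28, 'agbegbfc')
  2 → (9, 'agccbcfbgeggfaeebdeagbegbfc')
  3 → (13, 'bcfbgeggfaeebdeagbegbfc')
  4 → (25, 'bdeagbegbfc')
  5 → (30, 'begbfc')
  6 → (7, 'bfagccbcfbgeggfaeebdeagbegbfc')
  7 → (33, 'bfc')
  8 → (16, 'bgeggfaeebdeagbegbfc')
  9 → (35, 'c')
  10 → (12, 'cbcfbgeggfaeebdeagbegbfc')
  11 → (6, 'cbfagccbcfbgeggfaeebdeagbegbfc')
  12 → (11, 'ccbcfbgeggfaeebdeagbegbfc')
  13 → (14, 'cfbgeggfaeebdeagbegbfc')
  14 → (26, 'deagbegbfc')
  15 → (0, 'deeeeecbfagccbcfbgeggfaeebdeagbegbfc')
  16 → (27, 'eagbegbfc')
  17 → (24, 'ebdeagbegbfc')
  18 → (5, 'ecbfagccbcfbgeggfaeebdeagbegbfc')
  19 → (23, 'eebdeagbegbfc')
  20 → (4, 'eecbfagccbcfbgeggfaeebdeagbegbfc')
  21 → (3, 'eeecbfagccbcfbgeggfaeebdeagbegbfc')
  22 → (2, 'eeeecbfagccbcfbgeggfaeebdeagbegbfc')
  23 → (1, 'eeeeecbfagccbcfbgeggfaeebdeagbegbfc')
  24 → (31, 'egbfc')
  25 → (18, 'eggfaeebdeagbegbfc')
  26 → (21, 'faeebdeagbegbfc')
  27 → (8, 'fagccbcfbgeggfaeebdeagbegbfc')
  28 → (15, 'fbgeggfaeebdeagbegbfc')
  29 → (34, 'fc')
  30 → (29, 'gbegbfc')
  31 → (32, 'gbfc')
  32 → (10, 'gccbcfbgeggfaeebdeagbegbfc')
  33 → (17, 'geggfaeebdeagbegbfc')
  34 → (20, 'gfaeebdeagbegbfc')
  35 → (19, 'ggfaeebdeagbegbfc')

[22, 28, 9, 13, 25, 30, 7, 33, 16, 35, 12, 6, 11, 14, 26, 0, 27, 24, 5, 23, 4, 3, 2, 1, 31, 18, 21, 8, 15, 34, 29, 32, 10, 17, 20, 19]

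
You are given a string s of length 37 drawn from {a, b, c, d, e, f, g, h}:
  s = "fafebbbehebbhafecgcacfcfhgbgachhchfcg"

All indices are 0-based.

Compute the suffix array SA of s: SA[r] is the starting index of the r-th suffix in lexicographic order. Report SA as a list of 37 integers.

[19, 28, 1, 13, 4, 5, 10, 6, 26, 11, 18, 20, 22, 35, 16, 32, 29, 3, 9, 15, 7, 0, 21, 34, 2, 14, 23, 36, 27, 25, 17, 12, 31, 8, 33, 24, 30]

rank→(start, suffix):
  0 → (19, 'acfcfhgbgachhchfcg')
  1 → (28, 'achhchfcg')
  2 → (1, 'afebbbehebbhafecgcacfcfhgbgachhchfcg')
  3 → (13, 'afecgcacfcfhgbgachhchfcg')
  4 → (4, 'bbbehebbhafecgcacfcfhgbgachhchfcg')
  5 → (5, 'bbehebbhafecgcacfcfhgbgachhchfcg')
  6 → (10, 'bbhafecgcacfcfhgbgachhchfcg')
  7 → (6, 'behebbhafecgcacfcfhgbgachhchfcg')
  8 → (26, 'bgachhchfcg')
  9 → (11, 'bhafecgcacfcfhgbgachhchfcg')
  10 → (18, 'cacfcfhgbgachhchfcg')
  11 → (20, 'cfcfhgbgachhchfcg')
  12 → (22, 'cfhgbgachhchfcg')
  13 → (35, 'cg')
  14 → (16, 'cgcacfcfhgbgachhchfcg')
  15 → (32, 'chfcg')
  16 → (29, 'chhchfcg')
  17 → (3, 'ebbbehebbhafecgcacfcfhgbgachhchfcg')
  18 → (9, 'ebbhafecgcacfcfhgbgachhchfcg')
  19 → (15, 'ecgcacfcfhgbgachhchfcg')
  20 → (7, 'ehebbhafecgcacfcfhgbgachhchfcg')
  21 → (0, 'fafebbbehebbhafecgcacfcfhgbgachhchfcg')
  22 → (21, 'fcfhgbgachhchfcg')
  23 → (34, 'fcg')
  24 → (2, 'febbbehebbhafecgcacfcfhgbgachhchfcg')
  25 → (14, 'fecgcacfcfhgbgachhchfcg')
  26 → (23, 'fhgbgachhchfcg')
  27 → (36, 'g')
  28 → (27, 'gachhchfcg')
  29 → (25, 'gbgachhchfcg')
  30 → (17, 'gcacfcfhgbgachhchfcg')
  31 → (12, 'hafecgcacfcfhgbgachhchfcg')
  32 → (31, 'hchfcg')
  33 → (8, 'hebbhafecgcacfcfhgbgachhchfcg')
  34 → (33, 'hfcg')
  35 → (24, 'hgbgachhchfcg')
  36 → (30, 'hhchfcg')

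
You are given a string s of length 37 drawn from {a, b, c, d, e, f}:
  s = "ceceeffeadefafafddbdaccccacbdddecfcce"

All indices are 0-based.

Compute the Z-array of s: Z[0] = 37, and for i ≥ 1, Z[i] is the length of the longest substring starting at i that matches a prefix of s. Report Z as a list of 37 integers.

Z[0]=37
i=1: fresh scan; Z[1]=0
i=2: fresh scan; Z[2]=2 grow→box=[2,4)
i=3: min(r-i=1, Z[1]=0)=0; Z[3]=0
i=4: fresh scan; Z[4]=0
i=5: fresh scan; Z[5]=0
i=6: fresh scan; Z[6]=0
i=7: fresh scan; Z[7]=0
i=8: fresh scan; Z[8]=0
i=9: fresh scan; Z[9]=0
i=10: fresh scan; Z[10]=0
i=11: fresh scan; Z[11]=0
i=12: fresh scan; Z[12]=0
i=13: fresh scan; Z[13]=0
i=14: fresh scan; Z[14]=0
i=15: fresh scan; Z[15]=0
i=16: fresh scan; Z[16]=0
i=17: fresh scan; Z[17]=0
i=18: fresh scan; Z[18]=0
i=19: fresh scan; Z[19]=0
i=20: fresh scan; Z[20]=0
i=21: fresh scan; Z[21]=1 grow→box=[21,22)
i=22: fresh scan; Z[22]=1 grow→box=[22,23)
i=23: fresh scan; Z[23]=1 grow→box=[23,24)
i=24: fresh scan; Z[24]=1 grow→box=[24,25)
i=25: fresh scan; Z[25]=0
i=26: fresh scan; Z[26]=1 grow→box=[26,27)
i=27: fresh scan; Z[27]=0
i=28: fresh scan; Z[28]=0
i=29: fresh scan; Z[29]=0
i=30: fresh scan; Z[30]=0
i=31: fresh scan; Z[31]=0
i=32: fresh scan; Z[32]=1 grow→box=[32,33)
i=33: fresh scan; Z[33]=0
i=34: fresh scan; Z[34]=1 grow→box=[34,35)
i=35: fresh scan; Z[35]=2 grow→box=[35,37)
i=36: min(r-i=1, Z[1]=0)=0; Z[36]=0

[37, 0, 2, 0, 0, 0, 0, 0, 0, 0, 0, 0, 0, 0, 0, 0, 0, 0, 0, 0, 0, 1, 1, 1, 1, 0, 1, 0, 0, 0, 0, 0, 1, 0, 1, 2, 0]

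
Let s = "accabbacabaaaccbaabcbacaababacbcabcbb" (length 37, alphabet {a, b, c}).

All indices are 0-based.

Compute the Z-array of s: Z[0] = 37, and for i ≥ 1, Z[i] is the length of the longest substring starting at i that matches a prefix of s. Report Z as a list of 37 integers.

Z[0]=37
i=1: outside box; Z[1]=0
i=2: outside box; Z[2]=0
i=3: outside box; Z[3]=1 scan→box=[3,4)
i=4: outside box; Z[4]=0
i=5: outside box; Z[5]=0
i=6: outside box; Z[6]=2 scan→box=[6,8)
i=7: min(r-i=1, Z[1]=0)=0; Z[7]=0
i=8: outside box; Z[8]=1 scan→box=[8,9)
i=9: outside box; Z[9]=0
i=10: outside box; Z[10]=1 scan→box=[10,11)
i=11: outside box; Z[11]=1 scan→box=[11,12)
i=12: outside box; Z[12]=3 scan→box=[12,15)
i=13: min(r-i=2, Z[1]=0)=0; Z[13]=0
i=14: min(r-i=1, Z[2]=0)=0; Z[14]=0
i=15: outside box; Z[15]=0
i=16: outside box; Z[16]=1 scan→box=[16,17)
i=17: outside box; Z[17]=1 scan→box=[17,18)
i=18: outside box; Z[18]=0
i=19: outside box; Z[19]=0
i=20: outside box; Z[20]=0
i=21: outside box; Z[21]=2 scan→box=[21,23)
i=22: min(r-i=1, Z[1]=0)=0; Z[22]=0
i=23: outside box; Z[23]=1 scan→box=[23,24)
i=24: outside box; Z[24]=1 scan→box=[24,25)
i=25: outside box; Z[25]=0
i=26: outside box; Z[26]=1 scan→box=[26,27)
i=27: outside box; Z[27]=0
i=28: outside box; Z[28]=2 scan→box=[28,30)
i=29: min(r-i=1, Z[1]=0)=0; Z[29]=0
i=30: outside box; Z[30]=0
i=31: outside box; Z[31]=0
i=32: outside box; Z[32]=1 scan→box=[32,33)
i=33: outside box; Z[33]=0
i=34: outside box; Z[34]=0
i=35: outside box; Z[35]=0
i=36: outside box; Z[36]=0

[37, 0, 0, 1, 0, 0, 2, 0, 1, 0, 1, 1, 3, 0, 0, 0, 1, 1, 0, 0, 0, 2, 0, 1, 1, 0, 1, 0, 2, 0, 0, 0, 1, 0, 0, 0, 0]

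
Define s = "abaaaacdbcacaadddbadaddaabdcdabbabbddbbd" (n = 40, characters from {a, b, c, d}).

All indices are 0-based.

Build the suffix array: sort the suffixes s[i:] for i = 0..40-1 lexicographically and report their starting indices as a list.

rank | idx | suffix
   0 |   2 | aaaacdbcacaadddbadaddaabdcdabbabbddbbd
   1 |   3 | aaacdbcacaadddbadaddaabdcdabbabbddbbd
   2 |  23 | aabdcdabbabbddbbd
   3 |   4 | aacdbcacaadddbadaddaabdcdabbabbddbbd
   4 |  12 | aadddbadaddaabdcdabbabbddbbd
   5 |   0 | abaaaacdbcacaadddbadaddaabdcdabbabbddbbd
   6 |  29 | abbabbddbbd
   7 |  32 | abbddbbd
   8 |  24 | abdcdabbabbddbbd
   9 |  10 | acaadddbadaddaabdcdabbabbddbbd
  10 |   5 | acdbcacaadddbadaddaabdcdabbabbddbbd
  11 |  18 | adaddaabdcdabbabbddbbd
  12 |  20 | addaabdcdabbabbddbbd
  13 |  13 | adddbadaddaabdcdabbabbddbbd
  14 |   1 | baaaacdbcacaadddbadaddaabdcdabbabbddbbd
  15 |  31 | babbddbbd
  16 |  17 | badaddaabdcdabbabbddbbd
  17 |  30 | bbabbddbbd
  18 |  37 | bbd
  19 |  33 | bbddbbd
  20 |   8 | bcacaadddbadaddaabdcdabbabbddbbd
  21 |  38 | bd
  22 |  25 | bdcdabbabbddbbd
  23 |  34 | bddbbd
  24 |  11 | caadddbadaddaabdcdabbabbddbbd
  25 |   9 | cacaadddbadaddaabdcdabbabbddbbd
  26 |  27 | cdabbabbddbbd
  27 |   6 | cdbcacaadddbadaddaabdcdabbabbddbbd
  28 |  39 | d
  29 |  22 | daabdcdabbabbddbbd
  30 |  28 | dabbabbddbbd
  31 |  19 | daddaabdcdabbabbddbbd
  32 |  16 | dbadaddaabdcdabbabbddbbd
  33 |  36 | dbbd
  34 |   7 | dbcacaadddbadaddaabdcdabbabbddbbd
  35 |  26 | dcdabbabbddbbd
  36 |  21 | ddaabdcdabbabbddbbd
  37 |  15 | ddbadaddaabdcdabbabbddbbd
  38 |  35 | ddbbd
  39 |  14 | dddbadaddaabdcdabbabbddbbd

[2, 3, 23, 4, 12, 0, 29, 32, 24, 10, 5, 18, 20, 13, 1, 31, 17, 30, 37, 33, 8, 38, 25, 34, 11, 9, 27, 6, 39, 22, 28, 19, 16, 36, 7, 26, 21, 15, 35, 14]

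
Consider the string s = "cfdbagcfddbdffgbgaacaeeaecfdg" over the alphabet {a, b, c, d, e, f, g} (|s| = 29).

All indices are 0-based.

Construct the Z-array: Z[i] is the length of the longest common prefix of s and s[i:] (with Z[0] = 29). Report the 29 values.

[29, 0, 0, 0, 0, 0, 3, 0, 0, 0, 0, 0, 0, 0, 0, 0, 0, 0, 0, 1, 0, 0, 0, 0, 0, 3, 0, 0, 0]

Z[0]=29
i=1: fresh scan; Z[1]=0
i=2: fresh scan; Z[2]=0
i=3: fresh scan; Z[3]=0
i=4: fresh scan; Z[4]=0
i=5: fresh scan; Z[5]=0
i=6: fresh scan; Z[6]=3 scan→box=[6,9)
i=7: min(r-i=2, Z[1]=0)=0; Z[7]=0
i=8: min(r-i=1, Z[2]=0)=0; Z[8]=0
i=9: fresh scan; Z[9]=0
i=10: fresh scan; Z[10]=0
i=11: fresh scan; Z[11]=0
i=12: fresh scan; Z[12]=0
i=13: fresh scan; Z[13]=0
i=14: fresh scan; Z[14]=0
i=15: fresh scan; Z[15]=0
i=16: fresh scan; Z[16]=0
i=17: fresh scan; Z[17]=0
i=18: fresh scan; Z[18]=0
i=19: fresh scan; Z[19]=1 scan→box=[19,20)
i=20: fresh scan; Z[20]=0
i=21: fresh scan; Z[21]=0
i=22: fresh scan; Z[22]=0
i=23: fresh scan; Z[23]=0
i=24: fresh scan; Z[24]=0
i=25: fresh scan; Z[25]=3 scan→box=[25,28)
i=26: min(r-i=2, Z[1]=0)=0; Z[26]=0
i=27: min(r-i=1, Z[2]=0)=0; Z[27]=0
i=28: fresh scan; Z[28]=0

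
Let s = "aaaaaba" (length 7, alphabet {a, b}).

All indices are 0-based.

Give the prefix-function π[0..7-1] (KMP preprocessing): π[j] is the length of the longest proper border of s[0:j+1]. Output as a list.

π[0] = 0
j=1 s[j]='a': π[1]=1 (border 'a')
j=2 s[j]='a': π[2]=2 (border 'aa')
j=3 s[j]='a': π[3]=3 (border 'aaa')
j=4 s[j]='a': π[4]=4 (border 'aaaa')
j=5 s[j]='b': k: 4→3→2→1→0; π[5]=0 (border '')
j=6 s[j]='a': π[6]=1 (border 'a')

[0, 1, 2, 3, 4, 0, 1]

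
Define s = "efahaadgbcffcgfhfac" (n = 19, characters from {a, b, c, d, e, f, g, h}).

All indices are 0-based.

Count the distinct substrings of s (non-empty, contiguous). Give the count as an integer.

rank→(start, suffix):
  0 → (4, 'aadgbcffcgfhfac')
  1 → (17, 'ac')
  2 → (5, 'adgbcffcgfhfac')
  3 → (2, 'ahaadgbcffcgfhfac')
  4 → (8, 'bcffcgfhfac')
  5 → (18, 'c')
  6 → (9, 'cffcgfhfac')
  7 → (12, 'cgfhfac')
  8 → (6, 'dgbcffcgfhfac')
  9 → (0, 'efahaadgbcffcgfhfac')
  10 → (16, 'fac')
  11 → (1, 'fahaadgbcffcgfhfac')
  12 → (11, 'fcgfhfac')
  13 → (10, 'ffcgfhfac')
  14 → (14, 'fhfac')
  15 → (7, 'gbcffcgfhfac')
  16 → (13, 'gfhfac')
  17 → (3, 'haadgbcffcgfhfac')
  18 → (15, 'hfac')

SA = [4, 17, 5, 2, 8, 18, 9, 12, 6, 0, 16, 1, 11, 10, 14, 7, 13, 3, 15]
[i] adj suffixes → lcp
  [1] 4/17 → 1 ('a')
  [2] 17/5 → 1 ('a')
  [3] 5/2 → 1 ('a')
  [4] 2/8 → 0 ('')
  [5] 8/18 → 0 ('')
  [6] 18/9 → 1 ('c')
  [7] 9/12 → 1 ('c')
  [8] 12/6 → 0 ('')
  [9] 6/0 → 0 ('')
  [10] 0/16 → 0 ('')
  [11] 16/1 → 2 ('fa')
  [12] 1/11 → 1 ('f')
  [13] 11/10 → 1 ('f')
  [14] 10/14 → 1 ('f')
  [15] 14/7 → 0 ('')
  [16] 7/13 → 1 ('g')
  [17] 13/3 → 0 ('')
  [18] 3/15 → 1 ('h')

n(n+1)/2 = 19·20/2 = 190
Σ LCP = 0 + 1 + 1 + 1 + 0 + 0 + 1 + 1 + 0 + 0 + 0 + 2 + 1 + 1 + 1 + 0 + 1 + 0 + 1 = 12
distinct = 190 − 12 = 178

178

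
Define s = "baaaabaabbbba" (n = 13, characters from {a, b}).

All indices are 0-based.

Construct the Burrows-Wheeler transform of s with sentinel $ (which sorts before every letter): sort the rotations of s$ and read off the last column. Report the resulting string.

abbaabaab$abba

rank  rotation        last
    0  $baaaabaabbbba  a
    1  a$baaaabaabbbb  b
    2  aaaabaabbbba$b  b
    3  aaabaabbbba$ba  a
    4  aabaabbbba$baa  a
    5  aabbbba$baaaab  b
    6  abaabbbba$baaa  a
    7  abbbba$baaaaba  a
    8  ba$baaaabaabbb  b
    9  baaaabaabbbba$  $
   10  baabbbba$baaaa  a
   11  bba$baaaabaabb  b
   12  bbba$baaaabaab  b
   13  bbbba$baaaabaa  a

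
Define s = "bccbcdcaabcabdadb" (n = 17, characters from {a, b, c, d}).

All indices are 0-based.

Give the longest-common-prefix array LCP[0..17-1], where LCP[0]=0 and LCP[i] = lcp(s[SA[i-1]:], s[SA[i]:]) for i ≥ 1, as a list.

sorted suffixes:
  #0 SA[0]=7  'aabcabdadb'
  #1 SA[1]=8  'abcabdadb'
  #2 SA[2]=11  'abdadb'
  #3 SA[3]=14  'adb'
  #4 SA[4]=16  'b'
  #5 SA[5]=9  'bcabdadb'
  #6 SA[6]=0  'bccbcdcaabcabdadb'
  #7 SA[7]=3  'bcdcaabcabdadb'
  #8 SA[8]=12  'bdadb'
  #9 SA[9]=6  'caabcabdadb'
  #10 SA[10]=10  'cabdadb'
  #11 SA[11]=2  'cbcdcaabcabdadb'
  #12 SA[12]=1  'ccbcdcaabcabdadb'
  #13 SA[13]=4  'cdcaabcabdadb'
  #14 SA[14]=13  'dadb'
  #15 SA[15]=15  'db'
  #16 SA[16]=5  'dcaabcabdadb'

SA = [7, 8, 11, 14, 16, 9, 0, 3, 12, 6, 10, 2, 1, 4, 13, 15, 5]
rank  pair      lcp
   1  s[7:],s[8:]  1  'a'
   2  s[8:],s[11:]  2  'ab'
   3  s[11:],s[14:]  1  'a'
   4  s[14:],s[16:]  0  ''
   5  s[16:],s[9:]  1  'b'
   6  s[9:],s[0:]  2  'bc'
   7  s[0:],s[3:]  2  'bc'
   8  s[3:],s[12:]  1  'b'
   9  s[12:],s[6:]  0  ''
  10  s[6:],s[10:]  2  'ca'
  11  s[10:],s[2:]  1  'c'
  12  s[2:],s[1:]  1  'c'
  13  s[1:],s[4:]  1  'c'
  14  s[4:],s[13:]  0  ''
  15  s[13:],s[15:]  1  'd'
  16  s[15:],s[5:]  1  'd'

[0, 1, 2, 1, 0, 1, 2, 2, 1, 0, 2, 1, 1, 1, 0, 1, 1]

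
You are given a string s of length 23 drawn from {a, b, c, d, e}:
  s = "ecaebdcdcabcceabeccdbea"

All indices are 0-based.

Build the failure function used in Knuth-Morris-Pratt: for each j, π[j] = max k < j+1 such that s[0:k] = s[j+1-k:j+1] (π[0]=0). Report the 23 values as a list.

[0, 0, 0, 1, 0, 0, 0, 0, 0, 0, 0, 0, 0, 1, 0, 0, 1, 2, 0, 0, 0, 1, 0]

π[0] = 0
j=1 s[j]='c': π[1]=0 (border '')
j=2 s[j]='a': π[2]=0 (border '')
j=3 s[j]='e': π[3]=1 (border 'e')
j=4 s[j]='b': k: 1→0; π[4]=0 (border '')
j=5 s[j]='d': π[5]=0 (border '')
j=6 s[j]='c': π[6]=0 (border '')
j=7 s[j]='d': π[7]=0 (border '')
j=8 s[j]='c': π[8]=0 (border '')
j=9 s[j]='a': π[9]=0 (border '')
j=10 s[j]='b': π[10]=0 (border '')
j=11 s[j]='c': π[11]=0 (border '')
j=12 s[j]='c': π[12]=0 (border '')
j=13 s[j]='e': π[13]=1 (border 'e')
j=14 s[j]='a': k: 1→0; π[14]=0 (border '')
j=15 s[j]='b': π[15]=0 (border '')
j=16 s[j]='e': π[16]=1 (border 'e')
j=17 s[j]='c': π[17]=2 (border 'ec')
j=18 s[j]='c': k: 2→0; π[18]=0 (border '')
j=19 s[j]='d': π[19]=0 (border '')
j=20 s[j]='b': π[20]=0 (border '')
j=21 s[j]='e': π[21]=1 (border 'e')
j=22 s[j]='a': k: 1→0; π[22]=0 (border '')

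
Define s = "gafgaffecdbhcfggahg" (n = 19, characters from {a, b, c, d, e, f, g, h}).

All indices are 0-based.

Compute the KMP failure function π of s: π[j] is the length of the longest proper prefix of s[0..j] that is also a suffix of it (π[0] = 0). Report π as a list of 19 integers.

π[0] = 0
j=1 s[j]='a': π[1]=0 (border '')
j=2 s[j]='f': π[2]=0 (border '')
j=3 s[j]='g': π[3]=1 (border 'g')
j=4 s[j]='a': π[4]=2 (border 'ga')
j=5 s[j]='f': π[5]=3 (border 'gaf')
j=6 s[j]='f': k: 3→0; π[6]=0 (border '')
j=7 s[j]='e': π[7]=0 (border '')
j=8 s[j]='c': π[8]=0 (border '')
j=9 s[j]='d': π[9]=0 (border '')
j=10 s[j]='b': π[10]=0 (border '')
j=11 s[j]='h': π[11]=0 (border '')
j=12 s[j]='c': π[12]=0 (border '')
j=13 s[j]='f': π[13]=0 (border '')
j=14 s[j]='g': π[14]=1 (border 'g')
j=15 s[j]='g': k: 1→0; π[15]=1 (border 'g')
j=16 s[j]='a': π[16]=2 (border 'ga')
j=17 s[j]='h': k: 2→0; π[17]=0 (border '')
j=18 s[j]='g': π[18]=1 (border 'g')

[0, 0, 0, 1, 2, 3, 0, 0, 0, 0, 0, 0, 0, 0, 1, 1, 2, 0, 1]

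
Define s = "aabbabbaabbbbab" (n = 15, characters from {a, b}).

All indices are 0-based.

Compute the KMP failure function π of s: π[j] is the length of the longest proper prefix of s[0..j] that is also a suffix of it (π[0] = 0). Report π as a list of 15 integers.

[0, 1, 0, 0, 1, 0, 0, 1, 2, 3, 4, 0, 0, 1, 0]

π[0] = 0
j=1 s[j]='a': π[1]=1 (border 'a')
j=2 s[j]='b': k: 1→0; π[2]=0 (border '')
j=3 s[j]='b': π[3]=0 (border '')
j=4 s[j]='a': π[4]=1 (border 'a')
j=5 s[j]='b': k: 1→0; π[5]=0 (border '')
j=6 s[j]='b': π[6]=0 (border '')
j=7 s[j]='a': π[7]=1 (border 'a')
j=8 s[j]='a': π[8]=2 (border 'aa')
j=9 s[j]='b': π[9]=3 (border 'aab')
j=10 s[j]='b': π[10]=4 (border 'aabb')
j=11 s[j]='b': k: 4→0; π[11]=0 (border '')
j=12 s[j]='b': π[12]=0 (border '')
j=13 s[j]='a': π[13]=1 (border 'a')
j=14 s[j]='b': k: 1→0; π[14]=0 (border '')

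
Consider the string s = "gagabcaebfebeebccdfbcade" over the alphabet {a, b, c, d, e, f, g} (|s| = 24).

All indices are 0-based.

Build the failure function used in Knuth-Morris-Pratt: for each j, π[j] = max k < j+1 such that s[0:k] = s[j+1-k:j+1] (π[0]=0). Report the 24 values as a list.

[0, 0, 1, 2, 0, 0, 0, 0, 0, 0, 0, 0, 0, 0, 0, 0, 0, 0, 0, 0, 0, 0, 0, 0]

π[0] = 0
j=1 s[j]='a': π[1]=0 (border '')
j=2 s[j]='g': π[2]=1 (border 'g')
j=3 s[j]='a': π[3]=2 (border 'ga')
j=4 s[j]='b': k: 2→0; π[4]=0 (border '')
j=5 s[j]='c': π[5]=0 (border '')
j=6 s[j]='a': π[6]=0 (border '')
j=7 s[j]='e': π[7]=0 (border '')
j=8 s[j]='b': π[8]=0 (border '')
j=9 s[j]='f': π[9]=0 (border '')
j=10 s[j]='e': π[10]=0 (border '')
j=11 s[j]='b': π[11]=0 (border '')
j=12 s[j]='e': π[12]=0 (border '')
j=13 s[j]='e': π[13]=0 (border '')
j=14 s[j]='b': π[14]=0 (border '')
j=15 s[j]='c': π[15]=0 (border '')
j=16 s[j]='c': π[16]=0 (border '')
j=17 s[j]='d': π[17]=0 (border '')
j=18 s[j]='f': π[18]=0 (border '')
j=19 s[j]='b': π[19]=0 (border '')
j=20 s[j]='c': π[20]=0 (border '')
j=21 s[j]='a': π[21]=0 (border '')
j=22 s[j]='d': π[22]=0 (border '')
j=23 s[j]='e': π[23]=0 (border '')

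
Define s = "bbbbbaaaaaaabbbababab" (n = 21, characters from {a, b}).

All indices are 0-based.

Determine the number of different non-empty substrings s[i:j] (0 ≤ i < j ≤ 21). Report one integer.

174

sorted suffixes:
  #0 SA[0]=5  'aaaaaaabbbababab'
  #1 SA[1]=6  'aaaaaabbbababab'
  #2 SA[2]=7  'aaaaabbbababab'
  #3 SA[3]=8  'aaaabbbababab'
  #4 SA[4]=9  'aaabbbababab'
  #5 SA[5]=10  'aabbbababab'
  #6 SA[6]=19  'ab'
  #7 SA[7]=17  'abab'
  #8 SA[8]=15  'ababab'
  #9 SA[9]=11  'abbbababab'
  #10 SA[10]=20  'b'
  #11 SA[11]=4  'baaaaaaabbbababab'
  #12 SA[12]=18  'bab'
  #13 SA[13]=16  'babab'
  #14 SA[14]=14  'bababab'
  #15 SA[15]=3  'bbaaaaaaabbbababab'
  #16 SA[16]=13  'bbababab'
  #17 SA[17]=2  'bbbaaaaaaabbbababab'
  #18 SA[18]=12  'bbbababab'
  #19 SA[19]=1  'bbbbaaaaaaabbbababab'
  #20 SA[20]=0  'bbbbbaaaaaaabbbababab'

SA = [5, 6, 7, 8, 9, 10, 19, 17, 15, 11, 20, 4, 18, 16, 14, 3, 13, 2, 12, 1, 0]
rank  pair      lcp
   1  s[5:],s[6:]  6  'aaaaaa'
   2  s[6:],s[7:]  5  'aaaaa'
   3  s[7:],s[8:]  4  'aaaa'
   4  s[8:],s[9:]  3  'aaa'
   5  s[9:],s[10:]  2  'aa'
   6  s[10:],s[19:]  1  'a'
   7  s[19:],s[17:]  2  'ab'
   8  s[17:],s[15:]  4  'abab'
   9  s[15:],s[11:]  2  'ab'
  10  s[11:],s[20:]  0  ''
  11  s[20:],s[4:]  1  'b'
  12  s[4:],s[18:]  2  'ba'
  13  s[18:],s[16:]  3  'bab'
  14  s[16:],s[14:]  5  'babab'
  15  s[14:],s[3:]  1  'b'
  16  s[3:],s[13:]  3  'bba'
  17  s[13:],s[2:]  2  'bb'
  18  s[2:],s[12:]  4  'bbba'
  19  s[12:],s[1:]  3  'bbb'
  20  s[1:],s[0:]  4  'bbbb'

n(n+1)/2 = 21·22/2 = 231
Σ LCP = 0 + 6 + 5 + 4 + 3 + 2 + 1 + 2 + 4 + 2 + 0 + 1 + 2 + 3 + 5 + 1 + 3 + 2 + 4 + 3 + 4 = 57
distinct = 231 − 57 = 174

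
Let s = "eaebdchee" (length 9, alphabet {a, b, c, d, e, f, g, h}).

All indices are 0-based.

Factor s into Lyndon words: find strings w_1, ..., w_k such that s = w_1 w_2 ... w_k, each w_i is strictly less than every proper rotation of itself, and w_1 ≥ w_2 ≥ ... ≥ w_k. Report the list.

emit factor 1: 'e' (i=0, period=1)
emit factor 2: 'aebdchee' (i=1, period=8)

["e", "aebdchee"]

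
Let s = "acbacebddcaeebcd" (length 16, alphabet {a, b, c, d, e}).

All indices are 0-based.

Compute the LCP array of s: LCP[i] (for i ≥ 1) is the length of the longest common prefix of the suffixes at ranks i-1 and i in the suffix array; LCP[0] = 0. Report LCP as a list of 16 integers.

[0, 2, 1, 0, 1, 1, 0, 1, 1, 1, 0, 1, 1, 0, 2, 1]

sorted suffixes:
  #0 SA[0]=0  'acbacebddcaeebcd'
  #1 SA[1]=3  'acebddcaeebcd'
  #2 SA[2]=10  'aeebcd'
  #3 SA[3]=2  'bacebddcaeebcd'
  #4 SA[4]=13  'bcd'
  #5 SA[5]=6  'bddcaeebcd'
  #6 SA[6]=9  'caeebcd'
  #7 SA[7]=1  'cbacebddcaeebcd'
  #8 SA[8]=14  'cd'
  #9 SA[9]=4  'cebddcaeebcd'
  #10 SA[10]=15  'd'
  #11 SA[11]=8  'dcaeebcd'
  #12 SA[12]=7  'ddcaeebcd'
  #13 SA[13]=12  'ebcd'
  #14 SA[14]=5  'ebddcaeebcd'
  #15 SA[15]=11  'eebcd'

SA = [0, 3, 10, 2, 13, 6, 9, 1, 14, 4, 15, 8, 7, 12, 5, 11]
[i] adj suffixes → lcp
  [1] 0/3 → 2 ('ac')
  [2] 3/10 → 1 ('a')
  [3] 10/2 → 0 ('')
  [4] 2/13 → 1 ('b')
  [5] 13/6 → 1 ('b')
  [6] 6/9 → 0 ('')
  [7] 9/1 → 1 ('c')
  [8] 1/14 → 1 ('c')
  [9] 14/4 → 1 ('c')
  [10] 4/15 → 0 ('')
  [11] 15/8 → 1 ('d')
  [12] 8/7 → 1 ('d')
  [13] 7/12 → 0 ('')
  [14] 12/5 → 2 ('eb')
  [15] 5/11 → 1 ('e')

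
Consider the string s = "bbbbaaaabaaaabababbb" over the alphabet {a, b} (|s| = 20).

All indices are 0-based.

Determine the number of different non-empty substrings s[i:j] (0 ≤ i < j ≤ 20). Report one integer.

sorted suffixes:
  #0 SA[0]=4  'aaaabaaaabababbb'
  #1 SA[1]=9  'aaaabababbb'
  #2 SA[2]=5  'aaabaaaabababbb'
  #3 SA[3]=10  'aaabababbb'
  #4 SA[4]=6  'aabaaaabababbb'
  #5 SA[5]=11  'aabababbb'
  #6 SA[6]=7  'abaaaabababbb'
  #7 SA[7]=12  'abababbb'
  #8 SA[8]=14  'ababbb'
  #9 SA[9]=16  'abbb'
  #10 SA[10]=19  'b'
  #11 SA[11]=3  'baaaabaaaabababbb'
  #12 SA[12]=8  'baaaabababbb'
  #13 SA[13]=13  'bababbb'
  #14 SA[14]=15  'babbb'
  #15 SA[15]=18  'bb'
  #16 SA[16]=2  'bbaaaabaaaabababbb'
  #17 SA[17]=17  'bbb'
  #18 SA[18]=1  'bbbaaaabaaaabababbb'
  #19 SA[19]=0  'bbbbaaaabaaaabababbb'

SA = [4, 9, 5, 10, 6, 11, 7, 12, 14, 16, 19, 3, 8, 13, 15, 18, 2, 17, 1, 0]
rank  pair      lcp
   1  s[4:],s[9:]  6  'aaaaba'
   2  s[9:],s[5:]  3  'aaa'
   3  s[5:],s[10:]  5  'aaaba'
   4  s[10:],s[6:]  2  'aa'
   5  s[6:],s[11:]  4  'aaba'
   6  s[11:],s[7:]  1  'a'
   7  s[7:],s[12:]  3  'aba'
   8  s[12:],s[14:]  4  'abab'
   9  s[14:],s[16:]  2  'ab'
  10  s[16:],s[19:]  0  ''
  11  s[19:],s[3:]  1  'b'
  12  s[3:],s[8:]  7  'baaaaba'
  13  s[8:],s[13:]  2  'ba'
  14  s[13:],s[15:]  3  'bab'
  15  s[15:],s[18:]  1  'b'
  16  s[18:],s[2:]  2  'bb'
  17  s[2:],s[17:]  2  'bb'
  18  s[17:],s[1:]  3  'bbb'
  19  s[1:],s[0:]  3  'bbb'

n(n+1)/2 = 20·21/2 = 210
Σ LCP = 0 + 6 + 3 + 5 + 2 + 4 + 1 + 3 + 4 + 2 + 0 + 1 + 7 + 2 + 3 + 1 + 2 + 2 + 3 + 3 = 54
distinct = 210 − 54 = 156

156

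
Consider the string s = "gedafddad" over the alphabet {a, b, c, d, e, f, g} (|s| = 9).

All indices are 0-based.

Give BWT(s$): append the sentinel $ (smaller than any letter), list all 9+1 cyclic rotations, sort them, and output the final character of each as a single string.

rank  rotation    last
    0  $gedafddad  d
    1  ad$gedafdd  d
    2  afddad$ged  d
    3  d$gedafdda  a
    4  dad$gedafd  d
    5  dafddad$ge  e
    6  ddad$gedaf  f
    7  edafddad$g  g
    8  fddad$geda  a
    9  gedafddad$  $

dddadefga$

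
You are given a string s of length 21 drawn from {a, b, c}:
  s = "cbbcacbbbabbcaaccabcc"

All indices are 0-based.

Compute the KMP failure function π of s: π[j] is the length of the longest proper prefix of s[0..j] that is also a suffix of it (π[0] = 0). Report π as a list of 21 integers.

π[0] = 0
j=1 s[j]='b': π[1]=0 (border '')
j=2 s[j]='b': π[2]=0 (border '')
j=3 s[j]='c': π[3]=1 (border 'c')
j=4 s[j]='a': k: 1→0; π[4]=0 (border '')
j=5 s[j]='c': π[5]=1 (border 'c')
j=6 s[j]='b': π[6]=2 (border 'cb')
j=7 s[j]='b': π[7]=3 (border 'cbb')
j=8 s[j]='b': k: 3→0; π[8]=0 (border '')
j=9 s[j]='a': π[9]=0 (border '')
j=10 s[j]='b': π[10]=0 (border '')
j=11 s[j]='b': π[11]=0 (border '')
j=12 s[j]='c': π[12]=1 (border 'c')
j=13 s[j]='a': k: 1→0; π[13]=0 (border '')
j=14 s[j]='a': π[14]=0 (border '')
j=15 s[j]='c': π[15]=1 (border 'c')
j=16 s[j]='c': k: 1→0; π[16]=1 (border 'c')
j=17 s[j]='a': k: 1→0; π[17]=0 (border '')
j=18 s[j]='b': π[18]=0 (border '')
j=19 s[j]='c': π[19]=1 (border 'c')
j=20 s[j]='c': k: 1→0; π[20]=1 (border 'c')

[0, 0, 0, 1, 0, 1, 2, 3, 0, 0, 0, 0, 1, 0, 0, 1, 1, 0, 0, 1, 1]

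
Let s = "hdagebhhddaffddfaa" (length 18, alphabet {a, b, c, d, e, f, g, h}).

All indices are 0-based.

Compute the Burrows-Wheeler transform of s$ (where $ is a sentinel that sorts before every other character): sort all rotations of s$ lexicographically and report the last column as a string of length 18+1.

rank  rotation             last
    0  $hdagebhhddaffddfaa  a
    1  a$hdagebhhddaffddfa  a
    2  aa$hdagebhhddaffddf  f
    3  affddfaa$hdagebhhdd  d
    4  agebhhddaffddfaa$hd  d
    5  bhhddaffddfaa$hdage  e
    6  daffddfaa$hdagebhhd  d
    7  dagebhhddaffddfaa$h  h
    8  ddaffddfaa$hdagebhh  h
    9  ddfaa$hdagebhhddaff  f
   10  dfaa$hdagebhhddaffd  d
   11  ebhhddaffddfaa$hdag  g
   12  faa$hdagebhhddaffdd  d
   13  fddfaa$hdagebhhddaf  f
   14  ffddfaa$hdagebhhdda  a
   15  gebhhddaffddfaa$hda  a
   16  hdagebhhddaffddfaa$  $
   17  hddaffddfaa$hdagebh  h
   18  hhddaffddfaa$hdageb  b

aafddedhhfdgdfaa$hb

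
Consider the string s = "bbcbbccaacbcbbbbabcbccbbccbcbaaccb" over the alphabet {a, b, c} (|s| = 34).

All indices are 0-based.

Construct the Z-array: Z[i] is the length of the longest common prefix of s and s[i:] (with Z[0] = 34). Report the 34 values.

[34, 1, 0, 3, 1, 0, 0, 0, 0, 0, 1, 0, 2, 2, 2, 1, 0, 1, 0, 1, 0, 0, 3, 1, 0, 0, 1, 0, 1, 0, 0, 0, 0, 1]

Z[0]=34
i=1: fresh scan; Z[1]=1 scan→box=[1,2)
i=2: fresh scan; Z[2]=0
i=3: fresh scan; Z[3]=3 scan→box=[3,6)
i=4: min(r-i=2, Z[1]=1)=1; Z[4]=1
i=5: min(r-i=1, Z[2]=0)=0; Z[5]=0
i=6: fresh scan; Z[6]=0
i=7: fresh scan; Z[7]=0
i=8: fresh scan; Z[8]=0
i=9: fresh scan; Z[9]=0
i=10: fresh scan; Z[10]=1 scan→box=[10,11)
i=11: fresh scan; Z[11]=0
i=12: fresh scan; Z[12]=2 scan→box=[12,14)
i=13: min(r-i=1, Z[1]=1)=1; Z[13]=2 scan→box=[13,15)
i=14: min(r-i=1, Z[1]=1)=1; Z[14]=2 scan→box=[14,16)
i=15: min(r-i=1, Z[1]=1)=1; Z[15]=1
i=16: fresh scan; Z[16]=0
i=17: fresh scan; Z[17]=1 scan→box=[17,18)
i=18: fresh scan; Z[18]=0
i=19: fresh scan; Z[19]=1 scan→box=[19,20)
i=20: fresh scan; Z[20]=0
i=21: fresh scan; Z[21]=0
i=22: fresh scan; Z[22]=3 scan→box=[22,25)
i=23: min(r-i=2, Z[1]=1)=1; Z[23]=1
i=24: min(r-i=1, Z[2]=0)=0; Z[24]=0
i=25: fresh scan; Z[25]=0
i=26: fresh scan; Z[26]=1 scan→box=[26,27)
i=27: fresh scan; Z[27]=0
i=28: fresh scan; Z[28]=1 scan→box=[28,29)
i=29: fresh scan; Z[29]=0
i=30: fresh scan; Z[30]=0
i=31: fresh scan; Z[31]=0
i=32: fresh scan; Z[32]=0
i=33: fresh scan; Z[33]=1 scan→box=[33,34)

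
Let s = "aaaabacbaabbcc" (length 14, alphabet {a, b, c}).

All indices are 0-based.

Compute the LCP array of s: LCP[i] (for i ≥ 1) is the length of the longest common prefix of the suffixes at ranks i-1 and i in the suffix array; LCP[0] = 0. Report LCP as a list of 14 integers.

sorted suffixes:
  #0 SA[0]=0  'aaaabacbaabbcc'
  #1 SA[1]=1  'aaabacbaabbcc'
  #2 SA[2]=2  'aabacbaabbcc'
  #3 SA[3]=8  'aabbcc'
  #4 SA[4]=3  'abacbaabbcc'
  #5 SA[5]=9  'abbcc'
  #6 SA[6]=5  'acbaabbcc'
  #7 SA[7]=7  'baabbcc'
  #8 SA[8]=4  'bacbaabbcc'
  #9 SA[9]=10  'bbcc'
  #10 SA[10]=11  'bcc'
  #11 SA[11]=13  'c'
  #12 SA[12]=6  'cbaabbcc'
  #13 SA[13]=12  'cc'

SA = [0, 1, 2, 8, 3, 9, 5, 7, 4, 10, 11, 13, 6, 12]
rank  pair      lcp
   1  s[0:],s[1:]  3  'aaa'
   2  s[1:],s[2:]  2  'aa'
   3  s[2:],s[8:]  3  'aab'
   4  s[8:],s[3:]  1  'a'
   5  s[3:],s[9:]  2  'ab'
   6  s[9:],s[5:]  1  'a'
   7  s[5:],s[7:]  0  ''
   8  s[7:],s[4:]  2  'ba'
   9  s[4:],s[10:]  1  'b'
  10  s[10:],s[11:]  1  'b'
  11  s[11:],s[13:]  0  ''
  12  s[13:],s[6:]  1  'c'
  13  s[6:],s[12:]  1  'c'

[0, 3, 2, 3, 1, 2, 1, 0, 2, 1, 1, 0, 1, 1]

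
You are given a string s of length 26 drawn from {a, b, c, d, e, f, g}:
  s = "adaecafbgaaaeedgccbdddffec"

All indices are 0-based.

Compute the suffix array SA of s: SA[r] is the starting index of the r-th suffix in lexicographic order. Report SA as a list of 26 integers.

[9, 10, 0, 2, 11, 5, 18, 7, 25, 4, 17, 16, 1, 19, 20, 21, 14, 24, 3, 13, 12, 6, 23, 22, 8, 15]

rank→(start, suffix):
  0 → (9, 'aaaeedgccbdddffec')
  1 → (10, 'aaeedgccbdddffec')
  2 → (0, 'adaecafbgaaaeedgccbdddffec')
  3 → (2, 'aecafbgaaaeedgccbdddffec')
  4 → (11, 'aeedgccbdddffec')
  5 → (5, 'afbgaaaeedgccbdddffec')
  6 → (18, 'bdddffec')
  7 → (7, 'bgaaaeedgccbdddffec')
  8 → (25, 'c')
  9 → (4, 'cafbgaaaeedgccbdddffec')
  10 → (17, 'cbdddffec')
  11 → (16, 'ccbdddffec')
  12 → (1, 'daecafbgaaaeedgccbdddffec')
  13 → (19, 'dddffec')
  14 → (20, 'ddffec')
  15 → (21, 'dffec')
  16 → (14, 'dgccbdddffec')
  17 → (24, 'ec')
  18 → (3, 'ecafbgaaaeedgccbdddffec')
  19 → (13, 'edgccbdddffec')
  20 → (12, 'eedgccbdddffec')
  21 → (6, 'fbgaaaeedgccbdddffec')
  22 → (23, 'fec')
  23 → (22, 'ffec')
  24 → (8, 'gaaaeedgccbdddffec')
  25 → (15, 'gccbdddffec')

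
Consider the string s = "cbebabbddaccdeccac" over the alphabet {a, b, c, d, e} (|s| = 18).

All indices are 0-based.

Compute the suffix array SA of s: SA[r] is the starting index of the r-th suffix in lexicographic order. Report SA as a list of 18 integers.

rank→(start, suffix):
  0 → (4, 'abbddaccdeccac')
  1 → (16, 'ac')
  2 → (9, 'accdeccac')
  3 → (3, 'babbddaccdeccac')
  4 → (5, 'bbddaccdeccac')
  5 → (6, 'bddaccdeccac')
  6 → (1, 'bebabbddaccdeccac')
  7 → (17, 'c')
  8 → (15, 'cac')
  9 → (0, 'cbebabbddaccdeccac')
  10 → (14, 'ccac')
  11 → (10, 'ccdeccac')
  12 → (11, 'cdeccac')
  13 → (8, 'daccdeccac')
  14 → (7, 'ddaccdeccac')
  15 → (12, 'deccac')
  16 → (2, 'ebabbddaccdeccac')
  17 → (13, 'eccac')

[4, 16, 9, 3, 5, 6, 1, 17, 15, 0, 14, 10, 11, 8, 7, 12, 2, 13]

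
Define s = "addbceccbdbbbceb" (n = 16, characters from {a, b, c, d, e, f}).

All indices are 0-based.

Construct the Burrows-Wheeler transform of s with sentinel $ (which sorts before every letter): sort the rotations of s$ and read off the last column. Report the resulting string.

b$edbbdccebbbdacc

rank  rotation           last
    0  $addbceccbdbbbceb  b
    1  addbceccbdbbbceb$  $
    2  b$addbceccbdbbbce  e
    3  bbbceb$addbceccbd  d
    4  bbceb$addbceccbdb  b
    5  bceb$addbceccbdbb  b
    6  bceccbdbbbceb$add  d
    7  bdbbbceb$addbcecc  c
    8  cbdbbbceb$addbcec  c
    9  ccbdbbbceb$addbce  e
   10  ceb$addbceccbdbbb  b
   11  ceccbdbbbceb$addb  b
   12  dbbbceb$addbceccb  b
   13  dbceccbdbbbceb$ad  d
   14  ddbceccbdbbbceb$a  a
   15  eb$addbceccbdbbbc  c
   16  eccbdbbbceb$addbc  c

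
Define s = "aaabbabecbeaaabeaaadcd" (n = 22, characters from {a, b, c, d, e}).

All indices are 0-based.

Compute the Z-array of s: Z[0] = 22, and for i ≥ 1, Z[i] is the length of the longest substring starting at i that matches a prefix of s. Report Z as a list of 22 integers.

[22, 2, 1, 0, 0, 1, 0, 0, 0, 0, 0, 4, 2, 1, 0, 0, 3, 2, 1, 0, 0, 0]

Z[0]=22
i=1: outside box; Z[1]=2 scan→box=[1,3)
i=2: min(r-i=1, Z[1]=2)=1; Z[2]=1
i=3: outside box; Z[3]=0
i=4: outside box; Z[4]=0
i=5: outside box; Z[5]=1 scan→box=[5,6)
i=6: outside box; Z[6]=0
i=7: outside box; Z[7]=0
i=8: outside box; Z[8]=0
i=9: outside box; Z[9]=0
i=10: outside box; Z[10]=0
i=11: outside box; Z[11]=4 scan→box=[11,15)
i=12: min(r-i=3, Z[1]=2)=2; Z[12]=2
i=13: min(r-i=2, Z[2]=1)=1; Z[13]=1
i=14: min(r-i=1, Z[3]=0)=0; Z[14]=0
i=15: outside box; Z[15]=0
i=16: outside box; Z[16]=3 scan→box=[16,19)
i=17: min(r-i=2, Z[1]=2)=2; Z[17]=2
i=18: min(r-i=1, Z[2]=1)=1; Z[18]=1
i=19: outside box; Z[19]=0
i=20: outside box; Z[20]=0
i=21: outside box; Z[21]=0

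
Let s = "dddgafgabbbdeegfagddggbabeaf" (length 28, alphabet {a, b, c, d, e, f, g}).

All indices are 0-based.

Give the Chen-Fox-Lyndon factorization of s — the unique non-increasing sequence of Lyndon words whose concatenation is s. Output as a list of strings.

emit factor 1: 'dddg' (i=0, period=4)
emit factor 2: 'afg' (i=4, period=3)
emit factor 3: 'abbbdeegfagddggbabeaf' (i=7, period=21)

["dddg", "afg", "abbbdeegfagddggbabeaf"]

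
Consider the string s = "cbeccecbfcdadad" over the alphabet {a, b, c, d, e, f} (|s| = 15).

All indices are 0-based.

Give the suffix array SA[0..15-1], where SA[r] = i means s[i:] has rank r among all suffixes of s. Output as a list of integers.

rank→(start, suffix):
  0 → (13, 'ad')
  1 → (11, 'adad')
  2 → (1, 'beccecbfcdadad')
  3 → (7, 'bfcdadad')
  4 → (0, 'cbeccecbfcdadad')
  5 → (6, 'cbfcdadad')
  6 → (3, 'ccecbfcdadad')
  7 → (9, 'cdadad')
  8 → (4, 'cecbfcdadad')
  9 → (14, 'd')
  10 → (12, 'dad')
  11 → (10, 'dadad')
  12 → (5, 'ecbfcdadad')
  13 → (2, 'eccecbfcdadad')
  14 → (8, 'fcdadad')

[13, 11, 1, 7, 0, 6, 3, 9, 4, 14, 12, 10, 5, 2, 8]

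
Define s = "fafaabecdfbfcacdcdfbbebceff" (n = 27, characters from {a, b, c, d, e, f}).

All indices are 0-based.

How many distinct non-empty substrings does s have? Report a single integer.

348

sorted suffixes:
  #0 SA[0]=3  'aabecdfbfcacdcdfbbebceff'
  #1 SA[1]=4  'abecdfbfcacdcdfbbebceff'
  #2 SA[2]=13  'acdcdfbbebceff'
  #3 SA[3]=1  'afaabecdfbfcacdcdfbbebceff'
  #4 SA[4]=19  'bbebceff'
  #5 SA[5]=22  'bceff'
  #6 SA[6]=20  'bebceff'
  #7 SA[7]=5  'becdfbfcacdcdfbbebceff'
  #8 SA[8]=10  'bfcacdcdfbbebceff'
  #9 SA[9]=12  'cacdcdfbbebceff'
  #10 SA[10]=14  'cdcdfbbebceff'
  #11 SA[11]=16  'cdfbbebceff'
  #12 SA[12]=7  'cdfbfcacdcdfbbebceff'
  #13 SA[13]=23  'ceff'
  #14 SA[14]=15  'dcdfbbebceff'
  #15 SA[15]=17  'dfbbebceff'
  #16 SA[16]=8  'dfbfcacdcdfbbebceff'
  #17 SA[17]=21  'ebceff'
  #18 SA[18]=6  'ecdfbfcacdcdfbbebceff'
  #19 SA[19]=24  'eff'
  #20 SA[20]=26  'f'
  #21 SA[21]=2  'faabecdfbfcacdcdfbbebceff'
  #22 SA[22]=0  'fafaabecdfbfcacdcdfbbebceff'
  #23 SA[23]=18  'fbbebceff'
  #24 SA[24]=9  'fbfcacdcdfbbebceff'
  #25 SA[25]=11  'fcacdcdfbbebceff'
  #26 SA[26]=25  'ff'

SA = [3, 4, 13, 1, 19, 22, 20, 5, 10, 12, 14, 16, 7, 23, 15, 17, 8, 21, 6, 24, 26, 2, 0, 18, 9, 11, 25]
[i] adj suffixes → lcp
  [1] 3/4 → 1 ('a')
  [2] 4/13 → 1 ('a')
  [3] 13/1 → 1 ('a')
  [4] 1/19 → 0 ('')
  [5] 19/22 → 1 ('b')
  [6] 22/20 → 1 ('b')
  [7] 20/5 → 2 ('be')
  [8] 5/10 → 1 ('b')
  [9] 10/12 → 0 ('')
  [10] 12/14 → 1 ('c')
  [11] 14/16 → 2 ('cd')
  [12] 16/7 → 4 ('cdfb')
  [13] 7/23 → 1 ('c')
  [14] 23/15 → 0 ('')
  [15] 15/17 → 1 ('d')
  [16] 17/8 → 3 ('dfb')
  [17] 8/21 → 0 ('')
  [18] 21/6 → 1 ('e')
  [19] 6/24 → 1 ('e')
  [20] 24/26 → 0 ('')
  [21] 26/2 → 1 ('f')
  [22] 2/0 → 2 ('fa')
  [23] 0/18 → 1 ('f')
  [24] 18/9 → 2 ('fb')
  [25] 9/11 → 1 ('f')
  [26] 11/25 → 1 ('f')

n(n+1)/2 = 27·28/2 = 378
Σ LCP = 0 + 1 + 1 + 1 + 0 + 1 + 1 + 2 + 1 + 0 + 1 + 2 + 4 + 1 + 0 + 1 + 3 + 0 + 1 + 1 + 0 + 1 + 2 + 1 + 2 + 1 + 1 = 30
distinct = 378 − 30 = 348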